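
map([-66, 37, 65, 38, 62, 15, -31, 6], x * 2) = [-132, 74, 130, 76, 124, 30, -62, 12]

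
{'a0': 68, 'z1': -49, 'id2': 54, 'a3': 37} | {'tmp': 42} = {'a0': 68, 'z1': -49, 'id2': 54, 'a3': 37, 'tmp': 42}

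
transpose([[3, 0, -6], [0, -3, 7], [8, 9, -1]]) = [[3, 0, 8], [0, -3, 9], [-6, 7, -1]]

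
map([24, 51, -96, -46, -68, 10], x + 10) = [34, 61, -86, -36, -58, 20]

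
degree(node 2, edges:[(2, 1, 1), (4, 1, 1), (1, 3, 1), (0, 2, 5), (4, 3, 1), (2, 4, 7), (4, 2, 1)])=incident: (2,1), (0,2), (2,4), (4,2)
= 4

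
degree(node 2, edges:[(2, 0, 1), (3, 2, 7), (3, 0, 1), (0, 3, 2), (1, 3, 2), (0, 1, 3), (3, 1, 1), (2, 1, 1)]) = incident: (2,0), (3,2), (2,1)
= 3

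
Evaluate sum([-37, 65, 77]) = (-37) + 65 + 77
= 105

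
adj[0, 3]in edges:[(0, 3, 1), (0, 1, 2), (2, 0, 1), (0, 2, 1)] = 1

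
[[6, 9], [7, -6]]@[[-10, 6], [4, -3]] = C[0][0] = (6)*(-10) + (9)*(4) = -24
C[0][1] = (6)*(6) + (9)*(-3) = 9
C[1][0] = (7)*(-10) + (-6)*(4) = -94
C[1][1] = (7)*(6) + (-6)*(-3) = 60
= [[-24, 9], [-94, 60]]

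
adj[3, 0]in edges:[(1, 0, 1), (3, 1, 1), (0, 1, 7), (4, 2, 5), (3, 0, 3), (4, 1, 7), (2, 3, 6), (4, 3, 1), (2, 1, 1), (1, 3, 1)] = 3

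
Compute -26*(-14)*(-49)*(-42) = 749112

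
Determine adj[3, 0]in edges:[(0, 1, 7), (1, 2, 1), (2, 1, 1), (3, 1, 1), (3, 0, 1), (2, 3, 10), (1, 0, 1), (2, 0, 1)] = 1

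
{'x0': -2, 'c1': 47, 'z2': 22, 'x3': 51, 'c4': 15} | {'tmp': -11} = {'x0': -2, 'c1': 47, 'z2': 22, 'x3': 51, 'c4': 15, 'tmp': -11}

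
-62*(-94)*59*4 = 1375408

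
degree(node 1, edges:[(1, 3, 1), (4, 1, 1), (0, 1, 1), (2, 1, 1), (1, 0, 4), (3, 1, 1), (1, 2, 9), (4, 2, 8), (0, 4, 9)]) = incident: (1,3), (4,1), (0,1), (2,1), (1,0), (3,1), (1,2)
= 7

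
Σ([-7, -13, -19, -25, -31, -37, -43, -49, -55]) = -279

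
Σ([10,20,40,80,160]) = 10 + 20 + 40 + 80 + 160
= 310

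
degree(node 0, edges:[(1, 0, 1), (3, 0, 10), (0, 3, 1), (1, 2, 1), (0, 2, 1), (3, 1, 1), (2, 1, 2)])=4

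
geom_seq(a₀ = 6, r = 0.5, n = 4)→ [6.0, 3.0, 1.5, 0.75]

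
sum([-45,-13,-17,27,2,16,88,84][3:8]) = slice → [27, 2, 16, 88, 84]
27 + 2 + 16 + 88 + 84
= 217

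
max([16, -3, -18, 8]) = 16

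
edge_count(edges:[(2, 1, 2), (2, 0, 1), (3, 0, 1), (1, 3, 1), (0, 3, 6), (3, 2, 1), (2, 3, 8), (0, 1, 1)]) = 8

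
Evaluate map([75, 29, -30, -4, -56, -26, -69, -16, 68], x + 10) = 75+10=85, 29+10=39, -30+10=-20, -4+10=6, -56+10=-46, -26+10=-16, -69+10=-59, -16+10=-6, 68+10=78
= [85, 39, -20, 6, -46, -16, -59, -6, 78]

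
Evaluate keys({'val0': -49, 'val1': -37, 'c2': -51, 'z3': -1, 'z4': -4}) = ['val0', 'val1', 'c2', 'z3', 'z4']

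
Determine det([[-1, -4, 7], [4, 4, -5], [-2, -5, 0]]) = (1)*(-1)*det([[4, -5], [-5, 0]]) + (-1)*(-4)*det([[4, -5], [-2, 0]]) + (1)*(7)*det([[4, 4], [-2, -5]])
= 25 + -40 + -84
= -99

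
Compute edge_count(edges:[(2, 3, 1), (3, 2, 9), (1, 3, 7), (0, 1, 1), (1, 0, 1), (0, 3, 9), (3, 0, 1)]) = 7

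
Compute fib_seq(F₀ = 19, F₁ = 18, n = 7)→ F_2 = F_1 + F_0 = 37
F_3 = F_2 + F_1 = 55
F_4 = F_3 + F_2 = 92
...
= [19, 18, 37, 55, 92, 147, 239]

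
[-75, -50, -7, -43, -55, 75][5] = 75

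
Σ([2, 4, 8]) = 14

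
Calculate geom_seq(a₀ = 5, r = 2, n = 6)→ a_0 = 5*2^0 = 5
a_1 = 5*2^1 = 10
a_2 = 5*2^2 = 20
...
= [5, 10, 20, 40, 80, 160]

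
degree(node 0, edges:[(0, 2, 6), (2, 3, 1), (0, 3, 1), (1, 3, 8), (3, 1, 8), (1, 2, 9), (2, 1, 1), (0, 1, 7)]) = incident: (0,2), (0,3), (0,1)
= 3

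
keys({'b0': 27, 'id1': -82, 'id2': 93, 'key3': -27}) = ['b0', 'id1', 'id2', 'key3']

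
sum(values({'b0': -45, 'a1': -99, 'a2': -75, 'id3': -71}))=(-45) + (-99) + (-75) + (-71)
= -290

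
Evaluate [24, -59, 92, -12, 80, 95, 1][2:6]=[92, -12, 80, 95]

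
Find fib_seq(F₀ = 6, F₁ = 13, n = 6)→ [6, 13, 19, 32, 51, 83]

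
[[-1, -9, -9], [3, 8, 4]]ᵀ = [[-1, 3], [-9, 8], [-9, 4]]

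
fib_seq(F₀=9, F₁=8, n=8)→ F_2 = F_1 + F_0 = 17
F_3 = F_2 + F_1 = 25
F_4 = F_3 + F_2 = 42
...
= [9, 8, 17, 25, 42, 67, 109, 176]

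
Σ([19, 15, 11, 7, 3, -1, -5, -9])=19 + 15 + 11 + 7 + 3 + (-1) + (-5) + (-9)
= 40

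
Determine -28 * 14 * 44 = -17248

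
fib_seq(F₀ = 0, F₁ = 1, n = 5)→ F_2 = F_1 + F_0 = 1
F_3 = F_2 + F_1 = 2
F_4 = F_3 + F_2 = 3
= [0, 1, 1, 2, 3]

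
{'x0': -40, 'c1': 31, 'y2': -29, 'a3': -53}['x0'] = -40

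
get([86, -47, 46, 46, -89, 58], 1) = -47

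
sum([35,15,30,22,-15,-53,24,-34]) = 24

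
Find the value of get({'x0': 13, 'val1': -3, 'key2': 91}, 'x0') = 13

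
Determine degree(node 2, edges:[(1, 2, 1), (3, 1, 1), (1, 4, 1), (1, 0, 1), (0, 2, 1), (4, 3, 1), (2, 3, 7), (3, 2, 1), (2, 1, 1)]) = 5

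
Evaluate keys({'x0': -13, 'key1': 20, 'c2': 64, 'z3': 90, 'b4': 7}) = ['x0', 'key1', 'c2', 'z3', 'b4']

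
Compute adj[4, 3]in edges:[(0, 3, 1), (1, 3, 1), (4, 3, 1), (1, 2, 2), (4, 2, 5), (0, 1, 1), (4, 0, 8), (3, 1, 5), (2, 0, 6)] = 1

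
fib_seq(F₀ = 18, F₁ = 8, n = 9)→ F_2 = F_1 + F_0 = 26
F_3 = F_2 + F_1 = 34
F_4 = F_3 + F_2 = 60
...
= [18, 8, 26, 34, 60, 94, 154, 248, 402]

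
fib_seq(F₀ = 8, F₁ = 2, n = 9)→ [8, 2, 10, 12, 22, 34, 56, 90, 146]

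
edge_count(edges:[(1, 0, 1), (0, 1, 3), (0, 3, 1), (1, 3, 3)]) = 4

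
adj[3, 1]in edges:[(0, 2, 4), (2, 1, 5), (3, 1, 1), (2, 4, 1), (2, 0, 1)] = 1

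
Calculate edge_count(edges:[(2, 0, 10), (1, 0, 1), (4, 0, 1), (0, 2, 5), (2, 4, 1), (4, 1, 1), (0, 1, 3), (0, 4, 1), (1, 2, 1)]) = 9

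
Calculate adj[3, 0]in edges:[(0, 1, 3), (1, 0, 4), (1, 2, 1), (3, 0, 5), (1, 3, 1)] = 5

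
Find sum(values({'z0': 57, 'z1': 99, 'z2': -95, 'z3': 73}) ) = 57 + 99 + (-95) + 73
= 134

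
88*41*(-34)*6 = -736032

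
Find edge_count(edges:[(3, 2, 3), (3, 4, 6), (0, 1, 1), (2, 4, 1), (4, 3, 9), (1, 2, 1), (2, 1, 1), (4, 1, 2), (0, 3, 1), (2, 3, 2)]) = 10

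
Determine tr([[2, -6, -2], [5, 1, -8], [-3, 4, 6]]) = diagonal: 2 + 1 + 6
= 9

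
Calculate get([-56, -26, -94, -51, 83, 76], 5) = 76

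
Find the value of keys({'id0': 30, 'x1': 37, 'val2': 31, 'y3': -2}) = ['id0', 'x1', 'val2', 'y3']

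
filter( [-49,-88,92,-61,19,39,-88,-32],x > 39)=keep x where x > 39: -49✗, -88✗, 92✓, -61✗, 19✗, 39✗, -88✗, -32✗
= [92]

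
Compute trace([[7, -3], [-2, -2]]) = 5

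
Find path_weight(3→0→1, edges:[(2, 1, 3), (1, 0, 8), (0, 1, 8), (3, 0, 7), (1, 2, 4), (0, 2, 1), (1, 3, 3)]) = w(3→0)=7 + w(0→1)=8
= 15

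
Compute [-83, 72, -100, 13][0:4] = [-83, 72, -100, 13]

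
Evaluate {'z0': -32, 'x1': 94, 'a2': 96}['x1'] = 94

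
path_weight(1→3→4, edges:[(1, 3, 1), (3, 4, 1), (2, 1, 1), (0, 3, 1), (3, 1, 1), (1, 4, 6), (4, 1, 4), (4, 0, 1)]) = 2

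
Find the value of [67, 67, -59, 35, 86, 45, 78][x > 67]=keep x where x > 67: 67✗, 67✗, -59✗, 35✗, 86✓, 45✗, 78✓
= [86, 78]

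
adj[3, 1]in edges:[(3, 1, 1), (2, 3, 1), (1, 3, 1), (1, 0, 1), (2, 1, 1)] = 1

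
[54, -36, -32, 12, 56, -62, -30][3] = 12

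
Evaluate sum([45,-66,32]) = 45 + (-66) + 32
= 11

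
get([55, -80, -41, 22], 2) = -41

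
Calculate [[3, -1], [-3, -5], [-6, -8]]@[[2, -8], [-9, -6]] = [[15, -18], [39, 54], [60, 96]]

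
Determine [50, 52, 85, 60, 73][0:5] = [50, 52, 85, 60, 73]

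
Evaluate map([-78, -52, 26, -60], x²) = [6084, 2704, 676, 3600]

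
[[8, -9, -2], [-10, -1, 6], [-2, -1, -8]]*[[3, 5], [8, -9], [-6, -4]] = [[-36, 129], [-74, -65], [34, 31]]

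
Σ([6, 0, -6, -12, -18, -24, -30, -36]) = 6 + 0 + (-6) + (-12) + (-18) + (-24) + (-30) + (-36)
= -120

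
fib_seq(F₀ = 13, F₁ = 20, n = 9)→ [13, 20, 33, 53, 86, 139, 225, 364, 589]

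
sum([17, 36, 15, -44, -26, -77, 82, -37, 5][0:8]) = -34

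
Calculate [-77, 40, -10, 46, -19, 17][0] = -77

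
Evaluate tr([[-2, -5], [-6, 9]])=7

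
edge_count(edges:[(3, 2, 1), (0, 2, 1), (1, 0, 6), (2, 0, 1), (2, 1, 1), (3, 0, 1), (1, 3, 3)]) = 7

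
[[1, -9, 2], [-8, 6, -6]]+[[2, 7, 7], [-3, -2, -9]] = [[3, -2, 9], [-11, 4, -15]]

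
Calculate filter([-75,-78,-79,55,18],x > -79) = keep x where x > -79: -75✓, -78✓, -79✗, 55✓, 18✓
= [-75, -78, 55, 18]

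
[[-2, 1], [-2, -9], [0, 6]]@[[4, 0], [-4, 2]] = C[0][0] = (-2)*(4) + (1)*(-4) = -12
C[0][1] = (-2)*(0) + (1)*(2) = 2
C[1][0] = (-2)*(4) + (-9)*(-4) = 28
C[1][1] = (-2)*(0) + (-9)*(2) = -18
C[2][0] = (0)*(4) + (6)*(-4) = -24
C[2][1] = (0)*(0) + (6)*(2) = 12
= [[-12, 2], [28, -18], [-24, 12]]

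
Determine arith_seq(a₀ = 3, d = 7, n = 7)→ a_0 = 3 + 0*7 = 3
a_1 = 3 + 1*7 = 10
a_2 = 3 + 2*7 = 17
...
= [3, 10, 17, 24, 31, 38, 45]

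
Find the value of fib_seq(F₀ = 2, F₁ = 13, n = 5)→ [2, 13, 15, 28, 43]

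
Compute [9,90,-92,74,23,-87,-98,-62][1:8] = [90, -92, 74, 23, -87, -98, -62]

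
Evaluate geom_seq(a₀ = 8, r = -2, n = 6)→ [8, -16, 32, -64, 128, -256]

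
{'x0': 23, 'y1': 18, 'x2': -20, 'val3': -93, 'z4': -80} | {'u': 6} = {'x0': 23, 'y1': 18, 'x2': -20, 'val3': -93, 'z4': -80, 'u': 6}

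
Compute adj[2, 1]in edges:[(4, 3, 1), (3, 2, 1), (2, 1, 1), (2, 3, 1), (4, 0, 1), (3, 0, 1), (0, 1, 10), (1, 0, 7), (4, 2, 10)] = 1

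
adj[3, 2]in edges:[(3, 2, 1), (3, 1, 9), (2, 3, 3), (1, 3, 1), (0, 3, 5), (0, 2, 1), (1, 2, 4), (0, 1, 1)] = 1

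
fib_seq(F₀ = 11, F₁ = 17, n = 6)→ [11, 17, 28, 45, 73, 118]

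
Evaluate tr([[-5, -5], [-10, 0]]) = -5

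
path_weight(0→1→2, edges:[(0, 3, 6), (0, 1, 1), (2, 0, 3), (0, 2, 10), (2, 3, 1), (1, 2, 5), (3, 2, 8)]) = w(0→1)=1 + w(1→2)=5
= 6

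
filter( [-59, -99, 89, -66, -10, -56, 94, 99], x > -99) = keep x where x > -99: -59✓, -99✗, 89✓, -66✓, -10✓, -56✓, 94✓, 99✓
= [-59, 89, -66, -10, -56, 94, 99]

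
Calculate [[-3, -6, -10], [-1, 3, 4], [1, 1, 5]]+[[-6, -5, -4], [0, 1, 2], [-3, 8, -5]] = [[-9, -11, -14], [-1, 4, 6], [-2, 9, 0]]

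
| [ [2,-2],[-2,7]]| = (2)*(7) - (-2)*(-2)
= 10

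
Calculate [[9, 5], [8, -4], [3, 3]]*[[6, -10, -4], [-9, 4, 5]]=[[9, -70, -11], [84, -96, -52], [-9, -18, 3]]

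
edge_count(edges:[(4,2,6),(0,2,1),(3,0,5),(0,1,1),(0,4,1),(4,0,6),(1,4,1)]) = 7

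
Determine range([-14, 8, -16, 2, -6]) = 24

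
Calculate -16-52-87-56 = -211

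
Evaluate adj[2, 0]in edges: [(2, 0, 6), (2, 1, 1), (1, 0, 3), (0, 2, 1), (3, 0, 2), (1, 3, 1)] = 6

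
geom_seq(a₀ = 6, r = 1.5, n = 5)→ a_0 = 6*1.5^0 = 6.0
a_1 = 6*1.5^1 = 9.0
a_2 = 6*1.5^2 = 13.5
...
= [6.0, 9.0, 13.5, 20.25, 30.375]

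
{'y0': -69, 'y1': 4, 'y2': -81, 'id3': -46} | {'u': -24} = {'y0': -69, 'y1': 4, 'y2': -81, 'id3': -46, 'u': -24}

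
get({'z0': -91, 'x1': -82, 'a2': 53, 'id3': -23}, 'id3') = -23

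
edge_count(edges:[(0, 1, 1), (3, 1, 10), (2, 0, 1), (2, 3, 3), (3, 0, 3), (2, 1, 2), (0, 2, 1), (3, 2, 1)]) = 8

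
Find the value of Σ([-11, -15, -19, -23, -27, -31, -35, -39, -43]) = (-11) + (-15) + (-19) + (-23) + (-27) + (-31) + (-35) + (-39) + (-43)
= -243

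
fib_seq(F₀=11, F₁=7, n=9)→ F_2 = F_1 + F_0 = 18
F_3 = F_2 + F_1 = 25
F_4 = F_3 + F_2 = 43
...
= [11, 7, 18, 25, 43, 68, 111, 179, 290]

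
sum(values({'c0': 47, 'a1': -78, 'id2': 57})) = 47 + (-78) + 57
= 26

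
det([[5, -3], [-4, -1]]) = -17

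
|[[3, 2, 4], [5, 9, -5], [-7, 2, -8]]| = (1)*(3)*det([[9, -5], [2, -8]]) + (-1)*(2)*det([[5, -5], [-7, -8]]) + (1)*(4)*det([[5, 9], [-7, 2]])
= -186 + 150 + 292
= 256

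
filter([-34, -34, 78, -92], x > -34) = [78]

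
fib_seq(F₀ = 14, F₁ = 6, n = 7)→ F_2 = F_1 + F_0 = 20
F_3 = F_2 + F_1 = 26
F_4 = F_3 + F_2 = 46
...
= [14, 6, 20, 26, 46, 72, 118]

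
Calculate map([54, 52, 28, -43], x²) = [2916, 2704, 784, 1849]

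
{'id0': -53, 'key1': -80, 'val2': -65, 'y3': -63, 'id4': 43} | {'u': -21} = {'id0': -53, 'key1': -80, 'val2': -65, 'y3': -63, 'id4': 43, 'u': -21}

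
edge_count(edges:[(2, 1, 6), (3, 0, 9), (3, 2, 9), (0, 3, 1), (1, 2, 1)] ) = 5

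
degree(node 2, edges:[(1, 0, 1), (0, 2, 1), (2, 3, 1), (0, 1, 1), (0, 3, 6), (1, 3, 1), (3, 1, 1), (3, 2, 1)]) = 3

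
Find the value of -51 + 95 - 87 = -43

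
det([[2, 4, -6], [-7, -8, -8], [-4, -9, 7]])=-118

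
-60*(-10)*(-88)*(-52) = 2745600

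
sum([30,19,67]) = 116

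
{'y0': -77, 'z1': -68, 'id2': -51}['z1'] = -68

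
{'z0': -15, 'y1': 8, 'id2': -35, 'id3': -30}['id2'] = -35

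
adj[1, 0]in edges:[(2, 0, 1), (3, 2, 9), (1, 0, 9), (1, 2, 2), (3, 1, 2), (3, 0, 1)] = 9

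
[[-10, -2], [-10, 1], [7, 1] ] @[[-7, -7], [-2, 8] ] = C[0][0] = (-10)*(-7) + (-2)*(-2) = 74
C[0][1] = (-10)*(-7) + (-2)*(8) = 54
C[1][0] = (-10)*(-7) + (1)*(-2) = 68
C[1][1] = (-10)*(-7) + (1)*(8) = 78
C[2][0] = (7)*(-7) + (1)*(-2) = -51
C[2][1] = (7)*(-7) + (1)*(8) = -41
= [[74, 54], [68, 78], [-51, -41]]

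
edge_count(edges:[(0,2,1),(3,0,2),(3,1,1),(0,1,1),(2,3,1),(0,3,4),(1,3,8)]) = 7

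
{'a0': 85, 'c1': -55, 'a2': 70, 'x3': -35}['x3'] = -35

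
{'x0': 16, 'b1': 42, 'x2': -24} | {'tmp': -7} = {'x0': 16, 'b1': 42, 'x2': -24, 'tmp': -7}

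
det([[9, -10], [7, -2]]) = (9)*(-2) - (-10)*(7)
= 52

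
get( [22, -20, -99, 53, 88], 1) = -20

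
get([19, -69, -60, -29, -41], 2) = -60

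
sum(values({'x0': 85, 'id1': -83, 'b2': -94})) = 85 + (-83) + (-94)
= -92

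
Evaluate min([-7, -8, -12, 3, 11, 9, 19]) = -12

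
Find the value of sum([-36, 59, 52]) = (-36) + 59 + 52
= 75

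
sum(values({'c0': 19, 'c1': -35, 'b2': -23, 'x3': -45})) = -84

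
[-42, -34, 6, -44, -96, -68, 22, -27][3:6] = [-44, -96, -68]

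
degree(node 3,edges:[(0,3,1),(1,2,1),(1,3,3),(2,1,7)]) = 2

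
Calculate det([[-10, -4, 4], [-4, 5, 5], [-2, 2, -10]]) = 808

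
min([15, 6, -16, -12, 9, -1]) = -16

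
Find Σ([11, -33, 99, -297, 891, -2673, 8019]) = 11 + -33 + 99 + -297 + 891 + -2673 + 8019
= 6017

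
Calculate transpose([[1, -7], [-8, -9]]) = [[1, -8], [-7, -9]]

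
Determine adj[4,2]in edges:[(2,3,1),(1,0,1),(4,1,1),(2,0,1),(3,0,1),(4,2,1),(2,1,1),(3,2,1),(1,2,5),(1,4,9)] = 1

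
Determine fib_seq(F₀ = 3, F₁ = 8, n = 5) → F_2 = F_1 + F_0 = 11
F_3 = F_2 + F_1 = 19
F_4 = F_3 + F_2 = 30
= [3, 8, 11, 19, 30]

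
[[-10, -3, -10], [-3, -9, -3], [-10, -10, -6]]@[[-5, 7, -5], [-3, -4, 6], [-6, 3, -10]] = C[0][0] = (-10)*(-5) + (-3)*(-3) + (-10)*(-6) = 119
C[0][1] = (-10)*(7) + (-3)*(-4) + (-10)*(3) = -88
C[0][2] = (-10)*(-5) + (-3)*(6) + (-10)*(-10) = 132
C[1][0] = (-3)*(-5) + (-9)*(-3) + (-3)*(-6) = 60
C[1][1] = (-3)*(7) + (-9)*(-4) + (-3)*(3) = 6
C[1][2] = (-3)*(-5) + (-9)*(6) + (-3)*(-10) = -9
... (3 more cells)
= [[119, -88, 132], [60, 6, -9], [116, -48, 50]]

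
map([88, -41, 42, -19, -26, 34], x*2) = 88*2=176, -41*2=-82, 42*2=84, -19*2=-38, -26*2=-52, 34*2=68
= [176, -82, 84, -38, -52, 68]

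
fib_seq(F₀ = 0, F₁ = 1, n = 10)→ F_2 = F_1 + F_0 = 1
F_3 = F_2 + F_1 = 2
F_4 = F_3 + F_2 = 3
...
= [0, 1, 1, 2, 3, 5, 8, 13, 21, 34]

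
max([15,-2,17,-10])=17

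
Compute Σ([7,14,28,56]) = 7 + 14 + 28 + 56
= 105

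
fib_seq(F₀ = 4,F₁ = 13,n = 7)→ [4, 13, 17, 30, 47, 77, 124]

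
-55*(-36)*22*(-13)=-566280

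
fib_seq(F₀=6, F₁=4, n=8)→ [6, 4, 10, 14, 24, 38, 62, 100]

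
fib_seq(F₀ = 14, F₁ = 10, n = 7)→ [14, 10, 24, 34, 58, 92, 150]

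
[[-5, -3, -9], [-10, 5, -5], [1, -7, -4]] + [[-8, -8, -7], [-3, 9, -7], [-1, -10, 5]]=[[-13, -11, -16], [-13, 14, -12], [0, -17, 1]]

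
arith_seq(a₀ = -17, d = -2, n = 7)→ [-17, -19, -21, -23, -25, -27, -29]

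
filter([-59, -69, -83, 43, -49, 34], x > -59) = keep x where x > -59: -59✗, -69✗, -83✗, 43✓, -49✓, 34✓
= [43, -49, 34]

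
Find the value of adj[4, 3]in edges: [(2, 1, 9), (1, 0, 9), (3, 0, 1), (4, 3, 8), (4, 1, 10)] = 8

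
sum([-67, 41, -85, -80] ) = -191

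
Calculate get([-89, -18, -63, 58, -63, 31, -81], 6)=-81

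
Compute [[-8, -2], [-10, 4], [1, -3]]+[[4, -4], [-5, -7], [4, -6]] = [[-4, -6], [-15, -3], [5, -9]]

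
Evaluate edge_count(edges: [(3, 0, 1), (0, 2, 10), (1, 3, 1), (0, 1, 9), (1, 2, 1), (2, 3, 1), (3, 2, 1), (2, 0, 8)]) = 8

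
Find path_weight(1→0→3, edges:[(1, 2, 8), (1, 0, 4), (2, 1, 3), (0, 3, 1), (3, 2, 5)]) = w(1→0)=4 + w(0→3)=1
= 5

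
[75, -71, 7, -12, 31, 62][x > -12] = keep x where x > -12: 75✓, -71✗, 7✓, -12✗, 31✓, 62✓
= [75, 7, 31, 62]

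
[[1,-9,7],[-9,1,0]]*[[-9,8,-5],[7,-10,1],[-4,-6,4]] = [[-100, 56, 14], [88, -82, 46]]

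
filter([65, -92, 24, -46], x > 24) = keep x where x > 24: 65✓, -92✗, 24✗, -46✗
= [65]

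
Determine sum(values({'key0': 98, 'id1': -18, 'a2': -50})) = 30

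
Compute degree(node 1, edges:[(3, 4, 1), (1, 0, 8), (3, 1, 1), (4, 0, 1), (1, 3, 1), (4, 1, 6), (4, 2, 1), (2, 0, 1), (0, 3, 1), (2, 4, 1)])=4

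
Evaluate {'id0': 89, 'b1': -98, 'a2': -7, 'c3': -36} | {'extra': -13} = {'id0': 89, 'b1': -98, 'a2': -7, 'c3': -36, 'extra': -13}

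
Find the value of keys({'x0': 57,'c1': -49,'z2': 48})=['x0', 'c1', 'z2']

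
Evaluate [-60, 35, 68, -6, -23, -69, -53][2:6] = [68, -6, -23, -69]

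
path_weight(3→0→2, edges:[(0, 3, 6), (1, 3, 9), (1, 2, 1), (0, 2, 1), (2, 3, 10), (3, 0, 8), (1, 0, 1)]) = 9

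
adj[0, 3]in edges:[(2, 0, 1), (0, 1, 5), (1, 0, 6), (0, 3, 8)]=8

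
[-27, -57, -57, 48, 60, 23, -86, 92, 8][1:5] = [-57, -57, 48, 60]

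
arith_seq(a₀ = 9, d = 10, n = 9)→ [9, 19, 29, 39, 49, 59, 69, 79, 89]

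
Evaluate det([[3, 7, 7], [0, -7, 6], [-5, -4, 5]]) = (1)*(3)*det([[-7, 6], [-4, 5]]) + (-1)*(7)*det([[0, 6], [-5, 5]]) + (1)*(7)*det([[0, -7], [-5, -4]])
= -33 + -210 + -245
= -488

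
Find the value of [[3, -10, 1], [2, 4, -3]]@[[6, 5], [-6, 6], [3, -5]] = C[0][0] = (3)*(6) + (-10)*(-6) + (1)*(3) = 81
C[0][1] = (3)*(5) + (-10)*(6) + (1)*(-5) = -50
C[1][0] = (2)*(6) + (4)*(-6) + (-3)*(3) = -21
C[1][1] = (2)*(5) + (4)*(6) + (-3)*(-5) = 49
= [[81, -50], [-21, 49]]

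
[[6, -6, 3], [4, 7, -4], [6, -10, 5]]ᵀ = [[6, 4, 6], [-6, 7, -10], [3, -4, 5]]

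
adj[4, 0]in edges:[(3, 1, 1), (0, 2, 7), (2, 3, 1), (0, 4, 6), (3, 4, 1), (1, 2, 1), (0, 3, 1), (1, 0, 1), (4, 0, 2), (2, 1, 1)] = 2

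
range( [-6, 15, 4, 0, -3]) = 21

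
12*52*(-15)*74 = -692640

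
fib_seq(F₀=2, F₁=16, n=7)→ [2, 16, 18, 34, 52, 86, 138]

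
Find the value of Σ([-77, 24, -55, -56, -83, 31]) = -216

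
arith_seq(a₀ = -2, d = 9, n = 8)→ a_0 = -2 + 0*9 = -2
a_1 = -2 + 1*9 = 7
a_2 = -2 + 2*9 = 16
...
= [-2, 7, 16, 25, 34, 43, 52, 61]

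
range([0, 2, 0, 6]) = 6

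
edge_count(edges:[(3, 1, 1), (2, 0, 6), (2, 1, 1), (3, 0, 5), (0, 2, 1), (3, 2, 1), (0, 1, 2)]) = 7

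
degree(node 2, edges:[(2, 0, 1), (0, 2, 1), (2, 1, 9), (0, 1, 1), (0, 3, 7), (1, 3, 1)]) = incident: (2,0), (0,2), (2,1)
= 3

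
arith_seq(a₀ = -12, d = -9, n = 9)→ [-12, -21, -30, -39, -48, -57, -66, -75, -84]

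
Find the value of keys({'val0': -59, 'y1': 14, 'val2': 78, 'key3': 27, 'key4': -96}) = ['val0', 'y1', 'val2', 'key3', 'key4']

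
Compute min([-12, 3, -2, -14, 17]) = -14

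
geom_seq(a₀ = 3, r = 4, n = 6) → a_0 = 3*4^0 = 3
a_1 = 3*4^1 = 12
a_2 = 3*4^2 = 48
...
= [3, 12, 48, 192, 768, 3072]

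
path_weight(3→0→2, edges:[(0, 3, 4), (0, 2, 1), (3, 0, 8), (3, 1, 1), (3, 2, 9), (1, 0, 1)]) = w(3→0)=8 + w(0→2)=1
= 9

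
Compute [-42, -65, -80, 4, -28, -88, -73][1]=-65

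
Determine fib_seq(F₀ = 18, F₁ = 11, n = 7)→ [18, 11, 29, 40, 69, 109, 178]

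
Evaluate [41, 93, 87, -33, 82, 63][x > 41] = [93, 87, 82, 63]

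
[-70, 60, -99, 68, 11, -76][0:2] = [-70, 60]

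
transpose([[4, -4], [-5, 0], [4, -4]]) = [[4, -5, 4], [-4, 0, -4]]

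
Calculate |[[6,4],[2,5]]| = 22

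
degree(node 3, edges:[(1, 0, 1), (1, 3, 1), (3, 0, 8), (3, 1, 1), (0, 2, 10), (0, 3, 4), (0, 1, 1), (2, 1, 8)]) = incident: (1,3), (3,0), (3,1), (0,3)
= 4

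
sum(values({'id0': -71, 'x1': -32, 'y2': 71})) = -32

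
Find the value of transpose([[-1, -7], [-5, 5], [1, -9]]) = [[-1, -5, 1], [-7, 5, -9]]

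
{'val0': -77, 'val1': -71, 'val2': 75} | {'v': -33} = {'val0': -77, 'val1': -71, 'val2': 75, 'v': -33}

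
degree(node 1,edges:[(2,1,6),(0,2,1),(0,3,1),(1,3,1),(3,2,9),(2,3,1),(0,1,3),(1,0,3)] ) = 4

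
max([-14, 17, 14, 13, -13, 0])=17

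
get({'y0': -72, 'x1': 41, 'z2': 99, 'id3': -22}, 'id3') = -22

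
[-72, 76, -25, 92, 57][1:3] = [76, -25]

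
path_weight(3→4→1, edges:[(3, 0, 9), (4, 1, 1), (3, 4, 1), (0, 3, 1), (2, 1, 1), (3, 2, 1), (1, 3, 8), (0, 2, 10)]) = w(3→4)=1 + w(4→1)=1
= 2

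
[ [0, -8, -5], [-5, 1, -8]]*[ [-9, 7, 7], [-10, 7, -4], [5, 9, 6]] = C[0][0] = (0)*(-9) + (-8)*(-10) + (-5)*(5) = 55
C[0][1] = (0)*(7) + (-8)*(7) + (-5)*(9) = -101
C[0][2] = (0)*(7) + (-8)*(-4) + (-5)*(6) = 2
C[1][0] = (-5)*(-9) + (1)*(-10) + (-8)*(5) = -5
C[1][1] = (-5)*(7) + (1)*(7) + (-8)*(9) = -100
C[1][2] = (-5)*(7) + (1)*(-4) + (-8)*(6) = -87
= [[55, -101, 2], [-5, -100, -87]]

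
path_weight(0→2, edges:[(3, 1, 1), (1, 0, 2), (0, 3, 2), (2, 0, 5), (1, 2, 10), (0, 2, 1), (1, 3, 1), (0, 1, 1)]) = w(0→2)=1
= 1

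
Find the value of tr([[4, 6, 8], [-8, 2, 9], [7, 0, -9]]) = -3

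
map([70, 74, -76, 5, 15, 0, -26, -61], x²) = [4900, 5476, 5776, 25, 225, 0, 676, 3721]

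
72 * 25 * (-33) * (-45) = 2673000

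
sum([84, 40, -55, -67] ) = 84 + 40 + (-55) + (-67)
= 2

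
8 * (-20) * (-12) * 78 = 149760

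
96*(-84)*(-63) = 508032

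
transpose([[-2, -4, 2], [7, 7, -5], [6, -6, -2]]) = [[-2, 7, 6], [-4, 7, -6], [2, -5, -2]]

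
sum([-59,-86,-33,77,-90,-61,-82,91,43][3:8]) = -65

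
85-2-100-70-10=-97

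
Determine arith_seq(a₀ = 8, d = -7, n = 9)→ a_0 = 8 + 0*-7 = 8
a_1 = 8 + 1*-7 = 1
a_2 = 8 + 2*-7 = -6
...
= [8, 1, -6, -13, -20, -27, -34, -41, -48]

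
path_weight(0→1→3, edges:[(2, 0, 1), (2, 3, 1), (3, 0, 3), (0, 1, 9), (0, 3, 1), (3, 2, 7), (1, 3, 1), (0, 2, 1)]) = 10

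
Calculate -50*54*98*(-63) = 16669800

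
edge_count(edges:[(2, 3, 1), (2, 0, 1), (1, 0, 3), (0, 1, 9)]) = 4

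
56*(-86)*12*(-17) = 982464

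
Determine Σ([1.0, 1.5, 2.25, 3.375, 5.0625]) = 13.1875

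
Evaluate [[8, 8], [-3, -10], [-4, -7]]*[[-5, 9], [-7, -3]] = [[-96, 48], [85, 3], [69, -15]]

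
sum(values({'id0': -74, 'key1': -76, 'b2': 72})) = (-74) + (-76) + 72
= -78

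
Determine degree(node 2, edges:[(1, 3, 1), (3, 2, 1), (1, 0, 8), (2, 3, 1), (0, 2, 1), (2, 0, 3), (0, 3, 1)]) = incident: (3,2), (2,3), (0,2), (2,0)
= 4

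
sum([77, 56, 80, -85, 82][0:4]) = 128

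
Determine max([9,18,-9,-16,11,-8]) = 18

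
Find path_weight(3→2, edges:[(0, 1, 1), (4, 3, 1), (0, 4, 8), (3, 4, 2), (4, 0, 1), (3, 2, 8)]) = w(3→2)=8
= 8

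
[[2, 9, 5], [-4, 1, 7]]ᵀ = [[2, -4], [9, 1], [5, 7]]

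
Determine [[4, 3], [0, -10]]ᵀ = [[4, 0], [3, -10]]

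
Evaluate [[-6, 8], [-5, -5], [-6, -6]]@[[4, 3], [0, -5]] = C[0][0] = (-6)*(4) + (8)*(0) = -24
C[0][1] = (-6)*(3) + (8)*(-5) = -58
C[1][0] = (-5)*(4) + (-5)*(0) = -20
C[1][1] = (-5)*(3) + (-5)*(-5) = 10
C[2][0] = (-6)*(4) + (-6)*(0) = -24
C[2][1] = (-6)*(3) + (-6)*(-5) = 12
= [[-24, -58], [-20, 10], [-24, 12]]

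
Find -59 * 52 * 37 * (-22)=2497352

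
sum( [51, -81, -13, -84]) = 51 + (-81) + (-13) + (-84)
= -127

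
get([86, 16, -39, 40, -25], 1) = 16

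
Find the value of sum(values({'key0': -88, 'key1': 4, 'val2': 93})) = 9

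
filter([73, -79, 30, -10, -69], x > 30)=keep x where x > 30: 73✓, -79✗, 30✗, -10✗, -69✗
= [73]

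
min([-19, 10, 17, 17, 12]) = -19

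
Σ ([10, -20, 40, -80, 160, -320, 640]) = 430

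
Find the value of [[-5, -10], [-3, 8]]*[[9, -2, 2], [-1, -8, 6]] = C[0][0] = (-5)*(9) + (-10)*(-1) = -35
C[0][1] = (-5)*(-2) + (-10)*(-8) = 90
C[0][2] = (-5)*(2) + (-10)*(6) = -70
C[1][0] = (-3)*(9) + (8)*(-1) = -35
C[1][1] = (-3)*(-2) + (8)*(-8) = -58
C[1][2] = (-3)*(2) + (8)*(6) = 42
= [[-35, 90, -70], [-35, -58, 42]]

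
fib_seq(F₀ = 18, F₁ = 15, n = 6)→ [18, 15, 33, 48, 81, 129]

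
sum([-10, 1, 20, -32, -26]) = (-10) + 1 + 20 + (-32) + (-26)
= -47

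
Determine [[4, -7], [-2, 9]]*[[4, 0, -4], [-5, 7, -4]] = C[0][0] = (4)*(4) + (-7)*(-5) = 51
C[0][1] = (4)*(0) + (-7)*(7) = -49
C[0][2] = (4)*(-4) + (-7)*(-4) = 12
C[1][0] = (-2)*(4) + (9)*(-5) = -53
C[1][1] = (-2)*(0) + (9)*(7) = 63
C[1][2] = (-2)*(-4) + (9)*(-4) = -28
= [[51, -49, 12], [-53, 63, -28]]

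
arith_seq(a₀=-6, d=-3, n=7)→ [-6, -9, -12, -15, -18, -21, -24]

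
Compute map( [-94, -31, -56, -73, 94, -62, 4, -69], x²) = [8836, 961, 3136, 5329, 8836, 3844, 16, 4761]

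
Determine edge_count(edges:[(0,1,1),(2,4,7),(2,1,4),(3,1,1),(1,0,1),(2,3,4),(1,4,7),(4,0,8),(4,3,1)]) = 9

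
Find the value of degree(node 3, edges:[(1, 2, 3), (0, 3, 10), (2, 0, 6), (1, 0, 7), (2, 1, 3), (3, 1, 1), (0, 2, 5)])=2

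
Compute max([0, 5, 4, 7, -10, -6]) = 7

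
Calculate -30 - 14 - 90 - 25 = -159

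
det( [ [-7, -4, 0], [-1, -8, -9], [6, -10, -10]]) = (1)*(-7)*det([[-8, -9], [-10, -10]]) + (-1)*(-4)*det([[-1, -9], [6, -10]]) + (1)*(0)*det([[-1, -8], [6, -10]])
= 70 + 256 + 0
= 326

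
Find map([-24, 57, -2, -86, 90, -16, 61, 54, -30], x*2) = [-48, 114, -4, -172, 180, -32, 122, 108, -60]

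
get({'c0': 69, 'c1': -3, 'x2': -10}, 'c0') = 69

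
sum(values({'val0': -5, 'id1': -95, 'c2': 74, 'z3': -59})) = -85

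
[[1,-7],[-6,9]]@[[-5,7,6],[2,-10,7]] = [[-19, 77, -43], [48, -132, 27]]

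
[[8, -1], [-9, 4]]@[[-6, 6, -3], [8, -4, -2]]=[[-56, 52, -22], [86, -70, 19]]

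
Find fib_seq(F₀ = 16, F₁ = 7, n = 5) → [16, 7, 23, 30, 53]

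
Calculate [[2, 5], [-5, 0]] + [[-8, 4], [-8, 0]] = [[-6, 9], [-13, 0]]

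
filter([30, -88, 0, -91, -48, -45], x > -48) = [30, 0, -45]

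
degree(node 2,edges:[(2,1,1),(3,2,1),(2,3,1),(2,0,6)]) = incident: (2,1), (3,2), (2,3), (2,0)
= 4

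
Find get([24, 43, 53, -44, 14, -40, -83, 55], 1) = 43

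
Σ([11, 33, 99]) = 143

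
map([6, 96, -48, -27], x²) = [36, 9216, 2304, 729]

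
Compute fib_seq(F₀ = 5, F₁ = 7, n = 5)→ [5, 7, 12, 19, 31]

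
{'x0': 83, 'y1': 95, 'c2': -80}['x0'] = 83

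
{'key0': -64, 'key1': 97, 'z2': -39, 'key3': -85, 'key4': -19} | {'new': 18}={'key0': -64, 'key1': 97, 'z2': -39, 'key3': -85, 'key4': -19, 'new': 18}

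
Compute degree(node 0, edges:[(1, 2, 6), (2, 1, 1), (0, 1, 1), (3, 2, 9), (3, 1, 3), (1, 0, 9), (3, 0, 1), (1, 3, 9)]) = incident: (0,1), (1,0), (3,0)
= 3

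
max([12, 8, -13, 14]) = 14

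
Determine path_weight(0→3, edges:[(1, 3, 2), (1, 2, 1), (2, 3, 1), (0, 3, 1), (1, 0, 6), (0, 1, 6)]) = 1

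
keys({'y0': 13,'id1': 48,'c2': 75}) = ['y0', 'id1', 'c2']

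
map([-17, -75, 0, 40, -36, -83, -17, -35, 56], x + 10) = [-7, -65, 10, 50, -26, -73, -7, -25, 66]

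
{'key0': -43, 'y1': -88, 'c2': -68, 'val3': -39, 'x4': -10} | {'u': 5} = {'key0': -43, 'y1': -88, 'c2': -68, 'val3': -39, 'x4': -10, 'u': 5}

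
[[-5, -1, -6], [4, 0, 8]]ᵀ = [[-5, 4], [-1, 0], [-6, 8]]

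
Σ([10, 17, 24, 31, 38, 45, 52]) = 10 + 17 + 24 + 31 + 38 + 45 + 52
= 217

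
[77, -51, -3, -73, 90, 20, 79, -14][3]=-73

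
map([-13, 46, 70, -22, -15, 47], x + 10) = [-3, 56, 80, -12, -5, 57]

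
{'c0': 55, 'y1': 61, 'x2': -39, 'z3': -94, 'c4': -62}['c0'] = 55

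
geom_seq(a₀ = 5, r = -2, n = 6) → [5, -10, 20, -40, 80, -160]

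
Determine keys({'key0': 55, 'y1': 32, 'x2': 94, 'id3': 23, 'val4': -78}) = ['key0', 'y1', 'x2', 'id3', 'val4']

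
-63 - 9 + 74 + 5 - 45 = -38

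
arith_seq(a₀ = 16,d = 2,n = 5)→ a_0 = 16 + 0*2 = 16
a_1 = 16 + 1*2 = 18
a_2 = 16 + 2*2 = 20
...
= [16, 18, 20, 22, 24]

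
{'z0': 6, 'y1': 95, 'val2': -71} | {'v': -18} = {'z0': 6, 'y1': 95, 'val2': -71, 'v': -18}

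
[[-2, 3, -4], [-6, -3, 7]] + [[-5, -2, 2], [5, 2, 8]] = [[-7, 1, -2], [-1, -1, 15]]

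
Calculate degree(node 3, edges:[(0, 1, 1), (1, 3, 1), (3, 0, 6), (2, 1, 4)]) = 2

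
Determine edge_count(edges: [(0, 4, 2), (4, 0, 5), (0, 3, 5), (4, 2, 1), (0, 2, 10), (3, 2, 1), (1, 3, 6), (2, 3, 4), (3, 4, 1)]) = 9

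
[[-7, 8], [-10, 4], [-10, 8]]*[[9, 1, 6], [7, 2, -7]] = [[-7, 9, -98], [-62, -2, -88], [-34, 6, -116]]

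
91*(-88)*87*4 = -2786784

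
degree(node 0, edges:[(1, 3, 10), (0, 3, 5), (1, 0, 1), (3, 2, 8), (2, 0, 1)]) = 3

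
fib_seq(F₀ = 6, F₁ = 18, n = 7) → [6, 18, 24, 42, 66, 108, 174]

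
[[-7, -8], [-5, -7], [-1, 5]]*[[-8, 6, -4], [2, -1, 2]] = C[0][0] = (-7)*(-8) + (-8)*(2) = 40
C[0][1] = (-7)*(6) + (-8)*(-1) = -34
C[0][2] = (-7)*(-4) + (-8)*(2) = 12
C[1][0] = (-5)*(-8) + (-7)*(2) = 26
C[1][1] = (-5)*(6) + (-7)*(-1) = -23
C[1][2] = (-5)*(-4) + (-7)*(2) = 6
... (3 more cells)
= [[40, -34, 12], [26, -23, 6], [18, -11, 14]]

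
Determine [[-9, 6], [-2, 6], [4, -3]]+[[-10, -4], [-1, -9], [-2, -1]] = [[-19, 2], [-3, -3], [2, -4]]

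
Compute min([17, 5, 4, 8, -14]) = -14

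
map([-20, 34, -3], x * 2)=-20*2=-40, 34*2=68, -3*2=-6
= [-40, 68, -6]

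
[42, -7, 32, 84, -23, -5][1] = -7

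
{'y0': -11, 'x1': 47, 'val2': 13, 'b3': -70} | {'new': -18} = {'y0': -11, 'x1': 47, 'val2': 13, 'b3': -70, 'new': -18}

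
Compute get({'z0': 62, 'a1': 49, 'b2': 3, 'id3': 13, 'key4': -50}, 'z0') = 62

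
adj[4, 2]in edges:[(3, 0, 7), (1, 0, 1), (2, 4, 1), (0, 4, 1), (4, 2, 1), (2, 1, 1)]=1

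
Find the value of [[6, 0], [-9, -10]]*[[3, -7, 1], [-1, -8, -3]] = [[18, -42, 6], [-17, 143, 21]]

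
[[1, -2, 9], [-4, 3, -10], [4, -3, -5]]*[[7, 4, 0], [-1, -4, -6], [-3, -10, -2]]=C[0][0] = (1)*(7) + (-2)*(-1) + (9)*(-3) = -18
C[0][1] = (1)*(4) + (-2)*(-4) + (9)*(-10) = -78
C[0][2] = (1)*(0) + (-2)*(-6) + (9)*(-2) = -6
C[1][0] = (-4)*(7) + (3)*(-1) + (-10)*(-3) = -1
C[1][1] = (-4)*(4) + (3)*(-4) + (-10)*(-10) = 72
C[1][2] = (-4)*(0) + (3)*(-6) + (-10)*(-2) = 2
... (3 more cells)
= [[-18, -78, -6], [-1, 72, 2], [46, 78, 28]]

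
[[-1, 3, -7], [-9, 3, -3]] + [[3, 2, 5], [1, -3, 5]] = [[2, 5, -2], [-8, 0, 2]]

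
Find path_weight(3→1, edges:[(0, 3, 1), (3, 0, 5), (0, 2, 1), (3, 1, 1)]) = w(3→1)=1
= 1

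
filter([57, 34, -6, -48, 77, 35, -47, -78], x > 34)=keep x where x > 34: 57✓, 34✗, -6✗, -48✗, 77✓, 35✓, -47✗, -78✗
= [57, 77, 35]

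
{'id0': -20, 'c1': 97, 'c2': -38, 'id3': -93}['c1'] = 97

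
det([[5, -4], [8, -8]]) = (5)*(-8) - (-4)*(8)
= -8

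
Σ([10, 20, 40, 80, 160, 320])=630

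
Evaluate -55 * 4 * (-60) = 13200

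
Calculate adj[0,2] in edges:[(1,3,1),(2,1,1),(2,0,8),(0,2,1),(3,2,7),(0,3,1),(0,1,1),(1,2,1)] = 1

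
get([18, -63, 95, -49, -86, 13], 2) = 95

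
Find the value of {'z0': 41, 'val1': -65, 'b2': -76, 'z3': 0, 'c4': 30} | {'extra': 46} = {'z0': 41, 'val1': -65, 'b2': -76, 'z3': 0, 'c4': 30, 'extra': 46}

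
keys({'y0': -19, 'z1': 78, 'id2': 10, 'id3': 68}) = ['y0', 'z1', 'id2', 'id3']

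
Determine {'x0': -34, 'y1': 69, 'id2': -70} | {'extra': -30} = {'x0': -34, 'y1': 69, 'id2': -70, 'extra': -30}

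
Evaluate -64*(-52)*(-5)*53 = -881920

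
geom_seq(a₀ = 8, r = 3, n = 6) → [8, 24, 72, 216, 648, 1944]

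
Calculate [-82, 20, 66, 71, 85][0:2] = [-82, 20]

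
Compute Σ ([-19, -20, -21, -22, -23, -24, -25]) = (-19) + (-20) + (-21) + (-22) + (-23) + (-24) + (-25)
= -154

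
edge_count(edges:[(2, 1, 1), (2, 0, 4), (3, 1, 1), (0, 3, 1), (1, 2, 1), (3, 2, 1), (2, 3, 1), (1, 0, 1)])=8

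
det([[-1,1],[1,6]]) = -7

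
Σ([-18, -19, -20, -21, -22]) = (-18) + (-19) + (-20) + (-21) + (-22)
= -100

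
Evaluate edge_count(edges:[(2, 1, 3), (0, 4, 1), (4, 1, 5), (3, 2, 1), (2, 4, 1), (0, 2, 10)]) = 6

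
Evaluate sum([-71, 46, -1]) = (-71) + 46 + (-1)
= -26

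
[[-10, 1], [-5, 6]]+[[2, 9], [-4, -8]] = [[-8, 10], [-9, -2]]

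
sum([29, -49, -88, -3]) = -111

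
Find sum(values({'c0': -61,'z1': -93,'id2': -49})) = (-61) + (-93) + (-49)
= -203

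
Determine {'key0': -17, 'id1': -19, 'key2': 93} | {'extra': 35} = {'key0': -17, 'id1': -19, 'key2': 93, 'extra': 35}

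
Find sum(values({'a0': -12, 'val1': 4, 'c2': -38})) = -46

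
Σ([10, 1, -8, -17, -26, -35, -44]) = 10 + 1 + (-8) + (-17) + (-26) + (-35) + (-44)
= -119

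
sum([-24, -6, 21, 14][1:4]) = 29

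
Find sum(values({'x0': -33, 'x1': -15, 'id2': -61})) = (-33) + (-15) + (-61)
= -109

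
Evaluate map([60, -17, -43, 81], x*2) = [120, -34, -86, 162]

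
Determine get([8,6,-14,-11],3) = -11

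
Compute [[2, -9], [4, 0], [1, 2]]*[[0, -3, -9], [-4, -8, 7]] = [[36, 66, -81], [0, -12, -36], [-8, -19, 5]]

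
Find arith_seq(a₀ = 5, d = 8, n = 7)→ a_0 = 5 + 0*8 = 5
a_1 = 5 + 1*8 = 13
a_2 = 5 + 2*8 = 21
...
= [5, 13, 21, 29, 37, 45, 53]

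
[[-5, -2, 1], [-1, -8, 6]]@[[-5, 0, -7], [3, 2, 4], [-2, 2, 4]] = [[17, -2, 31], [-31, -4, -1]]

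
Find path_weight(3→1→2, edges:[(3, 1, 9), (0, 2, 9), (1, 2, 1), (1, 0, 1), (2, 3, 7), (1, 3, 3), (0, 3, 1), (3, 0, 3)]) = w(3→1)=9 + w(1→2)=1
= 10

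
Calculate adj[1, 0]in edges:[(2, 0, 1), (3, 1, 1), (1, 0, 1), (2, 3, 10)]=1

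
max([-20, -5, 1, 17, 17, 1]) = 17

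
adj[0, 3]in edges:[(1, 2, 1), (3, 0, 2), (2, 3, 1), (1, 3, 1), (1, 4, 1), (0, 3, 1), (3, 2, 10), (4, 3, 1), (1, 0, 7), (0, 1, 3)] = 1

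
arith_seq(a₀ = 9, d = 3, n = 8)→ a_0 = 9 + 0*3 = 9
a_1 = 9 + 1*3 = 12
a_2 = 9 + 2*3 = 15
...
= [9, 12, 15, 18, 21, 24, 27, 30]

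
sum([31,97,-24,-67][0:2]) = slice → [31, 97]
31 + 97
= 128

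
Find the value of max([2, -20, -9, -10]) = 2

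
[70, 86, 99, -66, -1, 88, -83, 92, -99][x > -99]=keep x where x > -99: 70✓, 86✓, 99✓, -66✓, -1✓, 88✓, -83✓, 92✓, -99✗
= [70, 86, 99, -66, -1, 88, -83, 92]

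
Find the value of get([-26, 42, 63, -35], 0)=-26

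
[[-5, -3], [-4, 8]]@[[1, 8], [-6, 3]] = C[0][0] = (-5)*(1) + (-3)*(-6) = 13
C[0][1] = (-5)*(8) + (-3)*(3) = -49
C[1][0] = (-4)*(1) + (8)*(-6) = -52
C[1][1] = (-4)*(8) + (8)*(3) = -8
= [[13, -49], [-52, -8]]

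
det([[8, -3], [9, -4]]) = -5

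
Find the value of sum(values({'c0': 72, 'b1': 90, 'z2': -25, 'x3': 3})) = 140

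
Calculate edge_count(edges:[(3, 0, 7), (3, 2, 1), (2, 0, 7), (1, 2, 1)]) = 4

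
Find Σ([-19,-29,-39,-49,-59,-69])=-264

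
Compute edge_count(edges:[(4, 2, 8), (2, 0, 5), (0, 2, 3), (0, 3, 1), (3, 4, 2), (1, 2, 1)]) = 6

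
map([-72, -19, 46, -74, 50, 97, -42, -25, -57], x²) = [5184, 361, 2116, 5476, 2500, 9409, 1764, 625, 3249]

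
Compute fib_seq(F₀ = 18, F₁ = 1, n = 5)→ F_2 = F_1 + F_0 = 19
F_3 = F_2 + F_1 = 20
F_4 = F_3 + F_2 = 39
= [18, 1, 19, 20, 39]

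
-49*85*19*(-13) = 1028755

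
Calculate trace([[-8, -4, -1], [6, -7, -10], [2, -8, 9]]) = diagonal: (-8) + (-7) + 9
= -6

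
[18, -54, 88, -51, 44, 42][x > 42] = [88, 44]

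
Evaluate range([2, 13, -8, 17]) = 25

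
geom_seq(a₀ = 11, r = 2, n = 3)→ [11, 22, 44]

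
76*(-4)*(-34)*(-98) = -1012928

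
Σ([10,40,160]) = 10 + 40 + 160
= 210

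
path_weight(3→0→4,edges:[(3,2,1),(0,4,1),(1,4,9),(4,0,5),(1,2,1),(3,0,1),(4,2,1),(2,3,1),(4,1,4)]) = 2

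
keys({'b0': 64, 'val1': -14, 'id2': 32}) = ['b0', 'val1', 'id2']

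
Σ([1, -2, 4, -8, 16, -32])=-21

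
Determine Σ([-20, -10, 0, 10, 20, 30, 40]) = (-20) + (-10) + 0 + 10 + 20 + 30 + 40
= 70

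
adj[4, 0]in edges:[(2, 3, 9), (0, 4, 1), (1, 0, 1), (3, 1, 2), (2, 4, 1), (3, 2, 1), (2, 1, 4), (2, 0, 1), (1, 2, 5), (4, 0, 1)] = 1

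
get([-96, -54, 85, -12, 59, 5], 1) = -54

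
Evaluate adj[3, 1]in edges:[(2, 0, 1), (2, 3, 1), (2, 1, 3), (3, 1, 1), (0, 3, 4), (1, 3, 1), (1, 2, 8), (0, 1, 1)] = 1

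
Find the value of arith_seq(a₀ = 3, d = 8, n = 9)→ a_0 = 3 + 0*8 = 3
a_1 = 3 + 1*8 = 11
a_2 = 3 + 2*8 = 19
...
= [3, 11, 19, 27, 35, 43, 51, 59, 67]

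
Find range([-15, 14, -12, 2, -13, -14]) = 29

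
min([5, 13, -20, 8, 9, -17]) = -20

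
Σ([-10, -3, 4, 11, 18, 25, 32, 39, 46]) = 162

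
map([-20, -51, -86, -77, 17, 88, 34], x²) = (-20)²=400, (-51)²=2601, (-86)²=7396, (-77)²=5929, (17)²=289, (88)²=7744, (34)²=1156
= [400, 2601, 7396, 5929, 289, 7744, 1156]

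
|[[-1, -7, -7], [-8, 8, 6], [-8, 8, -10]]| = (1)*(-1)*det([[8, 6], [8, -10]]) + (-1)*(-7)*det([[-8, 6], [-8, -10]]) + (1)*(-7)*det([[-8, 8], [-8, 8]])
= 128 + 896 + 0
= 1024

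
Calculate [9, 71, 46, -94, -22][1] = 71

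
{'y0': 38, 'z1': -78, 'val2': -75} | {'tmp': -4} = {'y0': 38, 'z1': -78, 'val2': -75, 'tmp': -4}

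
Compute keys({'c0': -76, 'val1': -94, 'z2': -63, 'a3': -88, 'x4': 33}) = ['c0', 'val1', 'z2', 'a3', 'x4']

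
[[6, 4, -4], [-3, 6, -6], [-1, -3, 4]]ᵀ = [[6, -3, -1], [4, 6, -3], [-4, -6, 4]]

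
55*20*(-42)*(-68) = 3141600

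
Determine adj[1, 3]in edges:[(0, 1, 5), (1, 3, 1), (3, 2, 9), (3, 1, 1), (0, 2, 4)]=1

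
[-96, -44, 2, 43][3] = 43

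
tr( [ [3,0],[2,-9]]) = diagonal: 3 + (-9)
= -6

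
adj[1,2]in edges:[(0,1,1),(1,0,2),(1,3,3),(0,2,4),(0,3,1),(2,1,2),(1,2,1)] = 1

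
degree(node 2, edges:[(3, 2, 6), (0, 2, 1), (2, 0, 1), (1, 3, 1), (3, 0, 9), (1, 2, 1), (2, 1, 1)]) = incident: (3,2), (0,2), (2,0), (1,2), (2,1)
= 5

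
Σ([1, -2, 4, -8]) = -5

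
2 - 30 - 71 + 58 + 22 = -19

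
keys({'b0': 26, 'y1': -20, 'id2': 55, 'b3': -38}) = ['b0', 'y1', 'id2', 'b3']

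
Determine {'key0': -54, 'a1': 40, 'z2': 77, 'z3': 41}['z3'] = 41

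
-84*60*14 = -70560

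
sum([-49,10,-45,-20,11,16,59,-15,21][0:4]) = slice → [-49, 10, -45, -20]
(-49) + 10 + (-45) + (-20)
= -104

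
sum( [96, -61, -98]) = -63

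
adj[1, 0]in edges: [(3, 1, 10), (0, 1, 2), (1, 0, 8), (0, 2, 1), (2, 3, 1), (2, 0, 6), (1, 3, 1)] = 8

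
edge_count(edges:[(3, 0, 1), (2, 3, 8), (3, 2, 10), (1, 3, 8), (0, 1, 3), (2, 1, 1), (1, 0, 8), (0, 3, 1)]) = 8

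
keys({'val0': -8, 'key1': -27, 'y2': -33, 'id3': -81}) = ['val0', 'key1', 'y2', 'id3']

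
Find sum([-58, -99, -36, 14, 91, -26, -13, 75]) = (-58) + (-99) + (-36) + 14 + 91 + (-26) + (-13) + 75
= -52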